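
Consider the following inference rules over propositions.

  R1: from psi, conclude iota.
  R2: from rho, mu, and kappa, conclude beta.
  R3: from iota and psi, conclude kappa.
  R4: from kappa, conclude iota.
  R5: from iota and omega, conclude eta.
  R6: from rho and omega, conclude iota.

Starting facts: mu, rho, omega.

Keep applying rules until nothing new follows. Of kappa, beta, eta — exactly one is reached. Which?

eta

From rho and omega, R6 gives iota.
From iota and omega, R5 gives eta.
beta would need rho, mu, and kappa (R2), but kappa is never established. kappa would need iota and psi (R3), but psi is never established.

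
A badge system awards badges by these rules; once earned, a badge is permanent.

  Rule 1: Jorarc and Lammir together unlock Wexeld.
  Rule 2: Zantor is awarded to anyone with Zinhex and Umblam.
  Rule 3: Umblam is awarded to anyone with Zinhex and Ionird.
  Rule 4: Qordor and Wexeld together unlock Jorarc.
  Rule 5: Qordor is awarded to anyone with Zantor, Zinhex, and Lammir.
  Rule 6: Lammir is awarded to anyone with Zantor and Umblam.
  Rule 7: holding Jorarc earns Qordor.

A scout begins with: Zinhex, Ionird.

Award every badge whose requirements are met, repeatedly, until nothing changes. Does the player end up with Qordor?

Yes

With Zinhex and Ionird, Umblam is earned (Rule 3).
With Zinhex and Umblam, Zantor is earned (Rule 2).
With Zantor and Umblam, Lammir is earned (Rule 6).
With Zantor, Zinhex, and Lammir, Qordor is earned (Rule 5).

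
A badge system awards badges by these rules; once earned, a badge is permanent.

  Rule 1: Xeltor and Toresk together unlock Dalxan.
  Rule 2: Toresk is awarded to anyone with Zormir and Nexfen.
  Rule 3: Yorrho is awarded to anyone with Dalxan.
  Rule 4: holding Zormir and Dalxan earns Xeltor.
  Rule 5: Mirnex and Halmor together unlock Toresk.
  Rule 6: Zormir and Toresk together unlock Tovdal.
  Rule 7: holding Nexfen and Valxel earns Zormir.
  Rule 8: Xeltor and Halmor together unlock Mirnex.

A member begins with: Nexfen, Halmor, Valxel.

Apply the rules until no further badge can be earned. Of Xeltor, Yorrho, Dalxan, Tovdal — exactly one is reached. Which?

Tovdal

With Nexfen and Valxel, Zormir is earned (Rule 7).
With Zormir and Nexfen, Toresk is earned (Rule 2).
With Zormir and Toresk, Tovdal is earned (Rule 6).
Xeltor would need Zormir and Dalxan (Rule 4), but Dalxan is never earned. Yorrho would need Dalxan (Rule 3), but Dalxan is never earned. Dalxan would need Xeltor and Toresk (Rule 1), but Xeltor is never earned.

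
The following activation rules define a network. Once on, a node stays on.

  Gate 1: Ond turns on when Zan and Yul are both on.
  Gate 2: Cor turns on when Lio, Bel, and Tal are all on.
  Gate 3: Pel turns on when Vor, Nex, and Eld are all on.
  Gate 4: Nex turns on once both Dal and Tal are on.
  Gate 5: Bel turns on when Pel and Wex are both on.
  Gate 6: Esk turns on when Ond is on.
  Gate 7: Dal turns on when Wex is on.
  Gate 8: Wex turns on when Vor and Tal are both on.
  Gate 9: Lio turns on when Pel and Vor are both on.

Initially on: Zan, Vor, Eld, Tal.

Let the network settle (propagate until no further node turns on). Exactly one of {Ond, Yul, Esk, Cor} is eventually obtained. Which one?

Cor

Gate 8: Vor and Tal on → Wex on.
Wex is on, so Dal turns on (Gate 7).
Gate 4: Dal and Tal on → Nex on.
Vor, Nex, and Eld are on, so Pel turns on (Gate 3).
Gate 5: Pel and Wex on → Bel on.
Gate 9: Pel and Vor on → Lio on.
Gate 2: Lio, Bel, and Tal on → Cor on.
Esk would need Ond (Gate 6), but Ond never turns on. Ond would need Zan and Yul (Gate 1), but Yul never turns on. No rule produces Yul, and it is not given.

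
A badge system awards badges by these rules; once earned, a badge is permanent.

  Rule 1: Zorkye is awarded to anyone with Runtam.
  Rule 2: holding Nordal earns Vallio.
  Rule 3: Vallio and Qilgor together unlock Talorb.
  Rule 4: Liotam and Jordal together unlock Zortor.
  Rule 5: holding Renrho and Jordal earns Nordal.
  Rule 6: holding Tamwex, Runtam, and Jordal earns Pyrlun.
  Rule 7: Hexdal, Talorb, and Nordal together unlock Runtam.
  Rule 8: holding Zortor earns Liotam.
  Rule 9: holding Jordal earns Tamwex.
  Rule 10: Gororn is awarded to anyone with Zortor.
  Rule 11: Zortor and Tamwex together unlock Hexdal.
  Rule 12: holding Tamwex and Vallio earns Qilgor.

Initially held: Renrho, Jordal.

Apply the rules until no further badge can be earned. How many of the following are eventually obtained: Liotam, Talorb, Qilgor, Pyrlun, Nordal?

3

With Renrho and Jordal, Nordal is earned (Rule 5).
With Jordal, Tamwex is earned (Rule 9).
With Nordal, Vallio is earned (Rule 2).
With Tamwex and Vallio, Qilgor is earned (Rule 12).
With Vallio and Qilgor, Talorb is earned (Rule 3).
Liotam would need Zortor (Rule 8), but Zortor is never earned.
Talorb: reached.
Qilgor: reached.
Pyrlun would need Tamwex, Runtam, and Jordal (Rule 6), but Runtam is never earned.
Nordal: reached.
Reached: Talorb, Qilgor, and Nordal — 3 of the 5.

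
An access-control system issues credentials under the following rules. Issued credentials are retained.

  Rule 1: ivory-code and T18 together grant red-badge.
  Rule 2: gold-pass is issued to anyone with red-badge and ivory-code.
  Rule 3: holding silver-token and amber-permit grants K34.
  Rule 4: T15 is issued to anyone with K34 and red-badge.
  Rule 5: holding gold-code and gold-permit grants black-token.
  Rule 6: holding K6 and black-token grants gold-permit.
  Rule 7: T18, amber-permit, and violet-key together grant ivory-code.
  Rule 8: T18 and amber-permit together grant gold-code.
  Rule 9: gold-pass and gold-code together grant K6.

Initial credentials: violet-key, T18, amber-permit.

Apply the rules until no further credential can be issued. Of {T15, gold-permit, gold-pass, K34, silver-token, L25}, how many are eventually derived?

1

Holding T18, amber-permit, and violet-key grants ivory-code (Rule 7).
Holding ivory-code and T18 grants red-badge (Rule 1).
Holding red-badge and ivory-code grants gold-pass (Rule 2).
T15 would need K34 and red-badge (Rule 4), but K34 is never granted.
gold-permit would need K6 and black-token (Rule 6), but black-token is never granted.
gold-pass: reached.
K34 would need silver-token and amber-permit (Rule 3), but silver-token is never granted.
No rule produces silver-token, and it is not given.
No rule produces L25, and it is not given.
Reached: gold-pass — 1 of the 6.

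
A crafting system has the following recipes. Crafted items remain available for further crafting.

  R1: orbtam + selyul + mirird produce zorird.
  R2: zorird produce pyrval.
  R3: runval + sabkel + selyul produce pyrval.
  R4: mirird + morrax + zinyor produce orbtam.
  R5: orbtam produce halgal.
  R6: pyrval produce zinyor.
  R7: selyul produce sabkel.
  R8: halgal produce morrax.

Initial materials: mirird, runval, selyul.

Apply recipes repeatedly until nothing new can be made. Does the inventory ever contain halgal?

halgal would need orbtam (R5), but orbtam is never obtained.

No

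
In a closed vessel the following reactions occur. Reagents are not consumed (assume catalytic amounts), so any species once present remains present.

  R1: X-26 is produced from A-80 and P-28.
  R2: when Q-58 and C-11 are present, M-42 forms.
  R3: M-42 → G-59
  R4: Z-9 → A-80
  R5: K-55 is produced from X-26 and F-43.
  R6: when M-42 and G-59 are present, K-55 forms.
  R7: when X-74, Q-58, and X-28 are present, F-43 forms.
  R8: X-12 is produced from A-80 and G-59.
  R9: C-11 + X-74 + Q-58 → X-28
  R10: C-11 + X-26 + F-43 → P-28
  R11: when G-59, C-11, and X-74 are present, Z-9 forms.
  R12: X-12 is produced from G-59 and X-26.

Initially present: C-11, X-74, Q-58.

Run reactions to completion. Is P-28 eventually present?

No

P-28 would need C-11, X-26, and F-43 (R10), but X-26 never forms.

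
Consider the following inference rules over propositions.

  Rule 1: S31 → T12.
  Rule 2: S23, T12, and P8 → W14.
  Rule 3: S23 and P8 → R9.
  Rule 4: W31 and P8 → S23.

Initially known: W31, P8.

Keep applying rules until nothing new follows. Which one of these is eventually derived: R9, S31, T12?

R9

From W31 and P8, Rule 4 gives S23.
From S23 and P8, Rule 3 gives R9.
No rule produces S31, and it is not given. T12 would need S31 (Rule 1), but S31 is never established.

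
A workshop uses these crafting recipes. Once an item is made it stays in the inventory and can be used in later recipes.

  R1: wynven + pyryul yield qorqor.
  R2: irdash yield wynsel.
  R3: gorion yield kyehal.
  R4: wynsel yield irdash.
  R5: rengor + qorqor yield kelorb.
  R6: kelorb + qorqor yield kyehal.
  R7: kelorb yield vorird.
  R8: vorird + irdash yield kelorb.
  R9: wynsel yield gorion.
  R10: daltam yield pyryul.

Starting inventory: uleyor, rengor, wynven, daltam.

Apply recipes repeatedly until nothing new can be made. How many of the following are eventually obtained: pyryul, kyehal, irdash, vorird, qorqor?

Using R10, daltam makes pyryul.
wynven + pyryul → qorqor (R1).
Using R5, rengor and qorqor make kelorb.
kelorb + qorqor → kyehal (R6).
kelorb → vorird (R7).
pyryul: reached.
kyehal: reached.
irdash would need wynsel (R4), but wynsel is never obtained.
vorird: reached.
qorqor: reached.
Reached: pyryul, kyehal, vorird, and qorqor — 4 of the 5.

4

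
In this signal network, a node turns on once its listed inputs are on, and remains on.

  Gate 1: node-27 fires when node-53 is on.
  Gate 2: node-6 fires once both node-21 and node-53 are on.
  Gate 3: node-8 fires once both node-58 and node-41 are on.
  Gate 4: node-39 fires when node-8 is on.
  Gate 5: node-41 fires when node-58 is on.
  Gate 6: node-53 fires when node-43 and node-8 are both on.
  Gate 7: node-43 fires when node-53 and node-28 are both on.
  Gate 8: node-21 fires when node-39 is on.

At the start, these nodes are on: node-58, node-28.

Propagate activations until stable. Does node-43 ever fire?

No

node-43 would need node-53 and node-28 (Gate 7), but node-53 never turns on.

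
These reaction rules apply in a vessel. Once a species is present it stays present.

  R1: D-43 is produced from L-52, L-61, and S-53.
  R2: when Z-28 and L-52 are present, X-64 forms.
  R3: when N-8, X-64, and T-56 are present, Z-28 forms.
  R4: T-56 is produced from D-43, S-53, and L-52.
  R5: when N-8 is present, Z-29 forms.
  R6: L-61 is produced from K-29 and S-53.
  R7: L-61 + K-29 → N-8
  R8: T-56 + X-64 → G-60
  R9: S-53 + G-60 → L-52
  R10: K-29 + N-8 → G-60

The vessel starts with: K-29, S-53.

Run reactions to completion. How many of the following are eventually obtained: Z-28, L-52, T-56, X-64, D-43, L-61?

4

K-29 and S-53 present → L-61 forms (R6).
L-61 and K-29 present → N-8 forms (R7).
K-29 and N-8 present → G-60 forms (R10).
S-53 and G-60 present → L-52 forms (R9).
L-52, L-61, and S-53 present → D-43 forms (R1).
D-43, S-53, and L-52 present → T-56 forms (R4).
Z-28 would need N-8, X-64, and T-56 (R3), but X-64 never forms.
L-52: reached.
T-56: reached.
X-64 would need Z-28 and L-52 (R2), but Z-28 never forms.
D-43: reached.
L-61: reached.
Reached: L-52, T-56, D-43, and L-61 — 4 of the 6.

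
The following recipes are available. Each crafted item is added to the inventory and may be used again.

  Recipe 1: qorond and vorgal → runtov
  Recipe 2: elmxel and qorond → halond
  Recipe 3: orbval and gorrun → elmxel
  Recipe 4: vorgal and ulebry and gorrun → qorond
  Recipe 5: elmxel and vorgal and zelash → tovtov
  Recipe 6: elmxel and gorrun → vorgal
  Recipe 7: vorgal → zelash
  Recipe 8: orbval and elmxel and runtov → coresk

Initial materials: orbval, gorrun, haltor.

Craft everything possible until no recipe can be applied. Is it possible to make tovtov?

Yes

Using Recipe 3, orbval and gorrun make elmxel.
Using Recipe 6, elmxel and gorrun make vorgal.
Using Recipe 7, vorgal makes zelash.
Using Recipe 5, elmxel, vorgal, and zelash make tovtov.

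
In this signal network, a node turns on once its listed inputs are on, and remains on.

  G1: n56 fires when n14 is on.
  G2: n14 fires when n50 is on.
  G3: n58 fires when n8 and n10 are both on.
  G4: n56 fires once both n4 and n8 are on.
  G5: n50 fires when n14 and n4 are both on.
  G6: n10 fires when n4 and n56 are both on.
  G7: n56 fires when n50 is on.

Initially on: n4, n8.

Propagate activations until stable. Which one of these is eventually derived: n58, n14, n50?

G4: n4 and n8 on → n56 on.
G6: n4 and n56 on → n10 on.
n8 and n10 are on, so n58 fires (G3).
n14 would need n50 (G2), but n50 never turns on. n50 would need n14 and n4 (G5), but n14 never turns on.

n58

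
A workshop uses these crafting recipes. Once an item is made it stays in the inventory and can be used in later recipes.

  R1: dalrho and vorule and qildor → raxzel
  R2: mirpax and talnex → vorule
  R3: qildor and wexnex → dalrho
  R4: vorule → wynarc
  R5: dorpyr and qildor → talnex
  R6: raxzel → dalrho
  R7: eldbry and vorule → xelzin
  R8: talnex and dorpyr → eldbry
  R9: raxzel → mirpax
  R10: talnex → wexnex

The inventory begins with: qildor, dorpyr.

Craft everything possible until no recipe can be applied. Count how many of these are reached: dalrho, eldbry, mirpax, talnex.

3

Using R5, dorpyr and qildor make talnex.
talnex and dorpyr → eldbry (R8).
talnex → wexnex (R10).
Using R3, qildor and wexnex make dalrho.
dalrho: reached.
eldbry: reached.
mirpax would need raxzel (R9), but raxzel is never obtained.
talnex: reached.
Reached: dalrho, eldbry, and talnex — 3 of the 4.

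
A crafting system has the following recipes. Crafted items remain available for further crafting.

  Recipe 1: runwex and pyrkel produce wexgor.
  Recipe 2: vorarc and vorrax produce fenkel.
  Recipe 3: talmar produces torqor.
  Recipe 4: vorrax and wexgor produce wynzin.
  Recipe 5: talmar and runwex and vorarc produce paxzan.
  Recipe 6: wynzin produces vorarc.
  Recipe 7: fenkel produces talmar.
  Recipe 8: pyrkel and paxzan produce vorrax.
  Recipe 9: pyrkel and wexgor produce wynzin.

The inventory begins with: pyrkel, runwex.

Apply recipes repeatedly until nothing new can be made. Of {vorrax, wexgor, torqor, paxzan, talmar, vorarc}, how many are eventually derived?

Using Recipe 1, runwex and pyrkel make wexgor.
pyrkel and wexgor → wynzin (Recipe 9).
Using Recipe 6, wynzin makes vorarc.
vorrax would need pyrkel and paxzan (Recipe 8), but paxzan is never obtained.
wexgor: reached.
torqor would need talmar (Recipe 3), but talmar is never obtained.
paxzan would need talmar, runwex, and vorarc (Recipe 5), but talmar is never obtained.
talmar would need fenkel (Recipe 7), but fenkel is never obtained.
vorarc: reached.
Reached: wexgor and vorarc — 2 of the 6.

2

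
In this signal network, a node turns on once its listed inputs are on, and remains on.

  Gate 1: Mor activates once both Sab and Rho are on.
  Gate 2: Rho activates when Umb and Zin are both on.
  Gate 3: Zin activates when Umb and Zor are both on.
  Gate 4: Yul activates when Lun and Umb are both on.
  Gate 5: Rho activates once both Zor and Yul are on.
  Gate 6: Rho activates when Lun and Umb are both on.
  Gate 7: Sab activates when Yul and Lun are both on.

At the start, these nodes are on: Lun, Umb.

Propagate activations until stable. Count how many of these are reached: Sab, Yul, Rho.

3

Lun and Umb are on, so Yul activates (Gate 4).
Gate 6: Lun and Umb on → Rho on.
Yul and Lun are on, so Sab activates (Gate 7).
Sab: reached.
Yul: reached.
Rho: reached.
All 3 are reached.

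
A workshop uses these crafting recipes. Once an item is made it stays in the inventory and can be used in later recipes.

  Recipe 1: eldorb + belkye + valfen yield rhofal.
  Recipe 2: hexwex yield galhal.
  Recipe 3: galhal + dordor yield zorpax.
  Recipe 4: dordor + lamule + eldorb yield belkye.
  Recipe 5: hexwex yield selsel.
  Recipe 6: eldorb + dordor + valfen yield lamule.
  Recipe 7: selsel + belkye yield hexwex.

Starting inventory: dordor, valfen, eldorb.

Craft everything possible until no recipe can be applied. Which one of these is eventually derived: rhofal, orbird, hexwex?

Using Recipe 6, eldorb, dordor, and valfen make lamule.
dordor + lamule + eldorb → belkye (Recipe 4).
eldorb + belkye + valfen → rhofal (Recipe 1).
No rule produces orbird, and it is not given. hexwex would need selsel and belkye (Recipe 7), but selsel is never obtained.

rhofal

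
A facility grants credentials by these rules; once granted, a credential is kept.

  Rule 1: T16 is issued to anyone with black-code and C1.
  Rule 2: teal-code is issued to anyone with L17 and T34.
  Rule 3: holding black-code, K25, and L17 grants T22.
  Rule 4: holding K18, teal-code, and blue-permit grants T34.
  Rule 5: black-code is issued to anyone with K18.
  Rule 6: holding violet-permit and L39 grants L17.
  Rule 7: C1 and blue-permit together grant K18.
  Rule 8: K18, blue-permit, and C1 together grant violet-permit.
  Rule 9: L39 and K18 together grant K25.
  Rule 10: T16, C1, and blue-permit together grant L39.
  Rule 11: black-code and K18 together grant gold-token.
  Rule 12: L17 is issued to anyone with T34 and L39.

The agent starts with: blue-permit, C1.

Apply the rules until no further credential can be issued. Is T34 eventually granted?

T34 would need K18, teal-code, and blue-permit (Rule 4), but teal-code is never granted.

No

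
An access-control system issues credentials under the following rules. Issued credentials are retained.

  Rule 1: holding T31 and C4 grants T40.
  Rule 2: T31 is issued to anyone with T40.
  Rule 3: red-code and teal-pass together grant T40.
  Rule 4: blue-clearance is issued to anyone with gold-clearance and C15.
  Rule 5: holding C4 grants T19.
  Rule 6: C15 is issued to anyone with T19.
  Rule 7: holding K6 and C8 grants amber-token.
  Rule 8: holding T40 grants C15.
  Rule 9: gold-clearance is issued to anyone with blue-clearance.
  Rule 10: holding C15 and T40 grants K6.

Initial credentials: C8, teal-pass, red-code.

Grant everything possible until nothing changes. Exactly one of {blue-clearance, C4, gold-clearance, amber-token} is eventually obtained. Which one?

Holding red-code and teal-pass grants T40 (Rule 3).
Holding T40 grants C15 (Rule 8).
Holding C15 and T40 grants K6 (Rule 10).
Holding K6 and C8 grants amber-token (Rule 7).
blue-clearance would need gold-clearance and C15 (Rule 4), but gold-clearance is never granted. gold-clearance would need blue-clearance (Rule 9), but blue-clearance is never granted. No rule produces C4, and it is not given.

amber-token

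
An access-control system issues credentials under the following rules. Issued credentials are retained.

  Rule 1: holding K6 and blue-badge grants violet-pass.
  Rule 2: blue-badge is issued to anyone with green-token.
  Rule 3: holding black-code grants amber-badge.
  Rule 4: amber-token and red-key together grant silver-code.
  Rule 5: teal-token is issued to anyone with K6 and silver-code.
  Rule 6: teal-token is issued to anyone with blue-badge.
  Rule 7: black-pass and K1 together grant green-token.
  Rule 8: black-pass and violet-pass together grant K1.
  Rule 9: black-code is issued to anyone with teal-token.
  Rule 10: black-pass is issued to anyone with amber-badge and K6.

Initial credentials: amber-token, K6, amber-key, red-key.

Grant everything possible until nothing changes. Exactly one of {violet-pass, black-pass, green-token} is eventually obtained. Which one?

black-pass

Holding amber-token and red-key grants silver-code (Rule 4).
Holding K6 and silver-code grants teal-token (Rule 5).
Holding teal-token grants black-code (Rule 9).
Holding black-code grants amber-badge (Rule 3).
Holding amber-badge and K6 grants black-pass (Rule 10).
violet-pass would need K6 and blue-badge (Rule 1), but blue-badge is never granted. green-token would need black-pass and K1 (Rule 7), but K1 is never granted.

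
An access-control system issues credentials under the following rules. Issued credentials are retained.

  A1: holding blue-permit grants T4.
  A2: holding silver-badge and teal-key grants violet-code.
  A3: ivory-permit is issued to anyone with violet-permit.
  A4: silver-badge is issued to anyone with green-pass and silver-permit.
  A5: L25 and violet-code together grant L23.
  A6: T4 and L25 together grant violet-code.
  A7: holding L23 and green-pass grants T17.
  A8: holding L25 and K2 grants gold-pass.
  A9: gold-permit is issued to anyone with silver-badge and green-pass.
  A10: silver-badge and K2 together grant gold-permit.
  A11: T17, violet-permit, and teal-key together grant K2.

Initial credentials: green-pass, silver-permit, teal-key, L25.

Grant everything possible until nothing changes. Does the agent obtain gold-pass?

gold-pass would need L25 and K2 (A8), but K2 is never granted.

No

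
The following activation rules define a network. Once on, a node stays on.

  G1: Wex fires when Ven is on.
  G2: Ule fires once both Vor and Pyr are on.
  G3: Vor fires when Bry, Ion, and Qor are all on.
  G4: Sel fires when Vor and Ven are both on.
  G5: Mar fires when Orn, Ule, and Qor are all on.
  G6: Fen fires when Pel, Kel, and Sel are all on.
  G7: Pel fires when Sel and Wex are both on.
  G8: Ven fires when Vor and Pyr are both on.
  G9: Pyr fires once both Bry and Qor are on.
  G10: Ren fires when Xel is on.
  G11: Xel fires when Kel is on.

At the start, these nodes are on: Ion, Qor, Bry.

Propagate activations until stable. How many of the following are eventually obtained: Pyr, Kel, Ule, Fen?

2

Bry, Ion, and Qor are on, so Vor fires (G3).
Bry and Qor are on, so Pyr fires (G9).
Vor and Pyr are on, so Ule fires (G2).
Pyr: reached.
No rule produces Kel, and it is not given.
Ule: reached.
Fen would need Pel, Kel, and Sel (G6), but Kel never turns on.
Reached: Pyr and Ule — 2 of the 4.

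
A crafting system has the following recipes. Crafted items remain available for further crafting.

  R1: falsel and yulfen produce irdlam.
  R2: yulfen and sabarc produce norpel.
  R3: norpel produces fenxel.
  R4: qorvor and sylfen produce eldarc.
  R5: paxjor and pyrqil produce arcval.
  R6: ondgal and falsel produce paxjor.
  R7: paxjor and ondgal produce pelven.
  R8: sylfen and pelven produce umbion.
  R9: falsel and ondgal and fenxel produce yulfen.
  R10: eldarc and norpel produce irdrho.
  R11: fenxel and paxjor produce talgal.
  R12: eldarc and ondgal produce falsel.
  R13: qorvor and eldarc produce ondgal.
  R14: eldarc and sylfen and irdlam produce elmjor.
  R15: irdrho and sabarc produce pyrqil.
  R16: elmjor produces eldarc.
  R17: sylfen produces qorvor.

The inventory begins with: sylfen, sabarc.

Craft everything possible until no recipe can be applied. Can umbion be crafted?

Yes

sylfen → qorvor (R17).
qorvor and sylfen → eldarc (R4).
Using R13, qorvor and eldarc make ondgal.
eldarc and ondgal → falsel (R12).
ondgal and falsel → paxjor (R6).
Using R7, paxjor and ondgal make pelven.
Using R8, sylfen and pelven make umbion.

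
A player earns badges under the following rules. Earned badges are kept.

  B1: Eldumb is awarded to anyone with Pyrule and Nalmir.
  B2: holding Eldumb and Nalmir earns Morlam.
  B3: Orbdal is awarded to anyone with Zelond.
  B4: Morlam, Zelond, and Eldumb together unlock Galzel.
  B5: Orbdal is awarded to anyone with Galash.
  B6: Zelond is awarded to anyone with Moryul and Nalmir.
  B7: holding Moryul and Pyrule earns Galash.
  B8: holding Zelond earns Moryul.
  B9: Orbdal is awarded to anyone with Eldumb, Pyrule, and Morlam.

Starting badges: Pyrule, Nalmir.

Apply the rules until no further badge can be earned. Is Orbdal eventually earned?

With Pyrule and Nalmir, Eldumb is earned (B1).
With Eldumb and Nalmir, Morlam is earned (B2).
With Eldumb, Pyrule, and Morlam, Orbdal is earned (B9).

Yes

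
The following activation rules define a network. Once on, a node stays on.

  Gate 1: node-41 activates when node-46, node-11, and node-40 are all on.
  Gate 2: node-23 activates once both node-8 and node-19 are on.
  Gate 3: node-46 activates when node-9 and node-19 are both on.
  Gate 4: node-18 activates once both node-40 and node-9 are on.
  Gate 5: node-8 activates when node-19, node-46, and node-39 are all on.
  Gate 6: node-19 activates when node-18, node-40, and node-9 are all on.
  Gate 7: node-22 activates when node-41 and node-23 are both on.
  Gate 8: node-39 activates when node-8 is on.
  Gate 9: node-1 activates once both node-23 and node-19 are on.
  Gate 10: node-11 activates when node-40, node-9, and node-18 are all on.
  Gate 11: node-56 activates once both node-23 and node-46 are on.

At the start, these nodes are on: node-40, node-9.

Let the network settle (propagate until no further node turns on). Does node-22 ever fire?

No

node-22 would need node-41 and node-23 (Gate 7), but node-23 never turns on.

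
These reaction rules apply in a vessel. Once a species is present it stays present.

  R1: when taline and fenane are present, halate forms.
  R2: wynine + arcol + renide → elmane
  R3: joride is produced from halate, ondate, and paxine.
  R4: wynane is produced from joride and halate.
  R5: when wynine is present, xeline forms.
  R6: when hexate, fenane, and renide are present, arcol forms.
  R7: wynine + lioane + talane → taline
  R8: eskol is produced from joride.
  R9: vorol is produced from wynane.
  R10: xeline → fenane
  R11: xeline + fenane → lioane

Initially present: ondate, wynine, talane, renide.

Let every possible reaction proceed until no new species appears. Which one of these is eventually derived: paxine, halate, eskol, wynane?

halate

wynine present → xeline forms (R5).
xeline present → fenane forms (R10).
xeline and fenane present → lioane forms (R11).
wynine, lioane, and talane present → taline forms (R7).
taline and fenane present → halate forms (R1).
No rule produces paxine, and it is not given. eskol would need joride (R8), but joride never forms. wynane would need joride and halate (R4), but joride never forms.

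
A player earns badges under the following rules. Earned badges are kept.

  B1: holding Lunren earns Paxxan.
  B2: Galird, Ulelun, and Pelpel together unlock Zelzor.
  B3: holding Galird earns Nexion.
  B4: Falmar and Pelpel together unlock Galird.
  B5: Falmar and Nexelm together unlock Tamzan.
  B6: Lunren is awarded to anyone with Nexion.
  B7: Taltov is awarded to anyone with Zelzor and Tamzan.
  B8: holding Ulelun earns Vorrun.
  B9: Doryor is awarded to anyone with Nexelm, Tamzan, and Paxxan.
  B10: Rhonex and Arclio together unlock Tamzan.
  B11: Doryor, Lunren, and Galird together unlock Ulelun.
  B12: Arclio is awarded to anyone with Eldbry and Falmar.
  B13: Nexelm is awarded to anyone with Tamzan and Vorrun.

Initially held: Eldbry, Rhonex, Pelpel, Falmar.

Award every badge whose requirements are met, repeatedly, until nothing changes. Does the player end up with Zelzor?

No

Zelzor would need Galird, Ulelun, and Pelpel (B2), but Ulelun is never earned.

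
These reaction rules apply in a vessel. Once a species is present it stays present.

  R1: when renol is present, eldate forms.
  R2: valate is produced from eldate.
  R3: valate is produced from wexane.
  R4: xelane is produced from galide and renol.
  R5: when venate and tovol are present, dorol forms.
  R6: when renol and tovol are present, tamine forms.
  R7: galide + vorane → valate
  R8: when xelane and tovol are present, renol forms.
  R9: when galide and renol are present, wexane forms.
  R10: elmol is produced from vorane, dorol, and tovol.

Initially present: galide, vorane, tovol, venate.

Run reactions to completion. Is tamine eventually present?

tamine would need renol and tovol (R6), but renol never forms.

No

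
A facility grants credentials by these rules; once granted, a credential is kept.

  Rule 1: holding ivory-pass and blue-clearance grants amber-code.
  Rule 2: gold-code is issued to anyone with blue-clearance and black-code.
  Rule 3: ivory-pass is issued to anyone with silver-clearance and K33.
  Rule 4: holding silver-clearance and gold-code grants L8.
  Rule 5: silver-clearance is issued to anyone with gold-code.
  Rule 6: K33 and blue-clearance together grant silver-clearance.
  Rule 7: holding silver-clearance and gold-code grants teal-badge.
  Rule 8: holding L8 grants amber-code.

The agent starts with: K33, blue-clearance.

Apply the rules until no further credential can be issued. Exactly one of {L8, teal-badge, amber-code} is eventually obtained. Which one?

Holding K33 and blue-clearance grants silver-clearance (Rule 6).
Holding silver-clearance and K33 grants ivory-pass (Rule 3).
Holding ivory-pass and blue-clearance grants amber-code (Rule 1).
teal-badge would need silver-clearance and gold-code (Rule 7), but gold-code is never granted. L8 would need silver-clearance and gold-code (Rule 4), but gold-code is never granted.

amber-code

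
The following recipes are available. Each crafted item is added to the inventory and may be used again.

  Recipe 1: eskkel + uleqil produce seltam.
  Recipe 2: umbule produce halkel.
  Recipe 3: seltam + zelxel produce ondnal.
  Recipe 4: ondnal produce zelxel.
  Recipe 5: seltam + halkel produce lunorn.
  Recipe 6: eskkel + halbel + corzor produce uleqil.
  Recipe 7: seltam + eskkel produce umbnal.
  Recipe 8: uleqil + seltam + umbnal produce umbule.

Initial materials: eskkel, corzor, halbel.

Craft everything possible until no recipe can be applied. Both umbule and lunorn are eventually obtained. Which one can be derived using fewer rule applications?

umbule: Using Recipe 6, eskkel, halbel, and corzor make uleqil. Using Recipe 1, eskkel and uleqil make seltam. Using Recipe 7, seltam and eskkel make umbnal. Using Recipe 8, uleqil, seltam, and umbnal make umbule. [4 rule applications]
lunorn: Using Recipe 6, eskkel, halbel, and corzor make uleqil. eskkel + uleqil → seltam (Recipe 1). seltam + eskkel → umbnal (Recipe 7). Using Recipe 8, uleqil, seltam, and umbnal make umbule. umbule → halkel (Recipe 2). seltam + halkel → lunorn (Recipe 5). [6 rule applications]
umbule needs fewer.

umbule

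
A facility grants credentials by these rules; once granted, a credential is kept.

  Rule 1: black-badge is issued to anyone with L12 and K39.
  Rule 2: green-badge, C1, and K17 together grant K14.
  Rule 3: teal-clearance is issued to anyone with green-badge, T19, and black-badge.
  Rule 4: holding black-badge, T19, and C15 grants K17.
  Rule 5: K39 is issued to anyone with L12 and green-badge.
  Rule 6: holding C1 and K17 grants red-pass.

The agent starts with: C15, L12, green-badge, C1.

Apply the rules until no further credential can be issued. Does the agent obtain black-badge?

Yes

Holding L12 and green-badge grants K39 (Rule 5).
Holding L12 and K39 grants black-badge (Rule 1).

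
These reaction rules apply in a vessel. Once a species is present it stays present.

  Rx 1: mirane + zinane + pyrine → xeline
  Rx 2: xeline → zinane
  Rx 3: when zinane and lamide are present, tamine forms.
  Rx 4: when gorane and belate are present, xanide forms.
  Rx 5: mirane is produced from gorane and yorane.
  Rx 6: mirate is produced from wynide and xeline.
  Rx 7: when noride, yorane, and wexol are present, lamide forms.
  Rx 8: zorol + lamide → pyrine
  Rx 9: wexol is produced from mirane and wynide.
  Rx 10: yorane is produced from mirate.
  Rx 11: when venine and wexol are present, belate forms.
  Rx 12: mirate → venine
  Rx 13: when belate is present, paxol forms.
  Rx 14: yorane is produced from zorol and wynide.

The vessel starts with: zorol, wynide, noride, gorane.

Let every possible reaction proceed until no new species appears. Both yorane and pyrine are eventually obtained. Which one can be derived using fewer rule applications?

yorane: zorol and wynide present → yorane forms (Rx 14). [1 rule application]
pyrine: zorol and wynide present → yorane forms (Rx 14). gorane and yorane present → mirane forms (Rx 5). mirane and wynide present → wexol forms (Rx 9). noride, yorane, and wexol present → lamide forms (Rx 7). zorol and lamide present → pyrine forms (Rx 8). [5 rule applications]
yorane needs fewer.

yorane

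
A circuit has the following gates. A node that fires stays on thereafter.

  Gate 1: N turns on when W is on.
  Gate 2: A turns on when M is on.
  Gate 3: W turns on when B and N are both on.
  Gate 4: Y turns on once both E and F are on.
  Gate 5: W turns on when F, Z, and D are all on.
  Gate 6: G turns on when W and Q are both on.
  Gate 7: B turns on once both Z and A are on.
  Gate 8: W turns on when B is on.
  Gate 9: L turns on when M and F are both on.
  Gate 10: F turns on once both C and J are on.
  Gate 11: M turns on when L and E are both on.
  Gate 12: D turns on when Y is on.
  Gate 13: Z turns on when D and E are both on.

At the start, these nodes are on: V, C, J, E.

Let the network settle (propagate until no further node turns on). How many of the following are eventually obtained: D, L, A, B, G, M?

Gate 10: C and J on → F on.
E and F are on, so Y turns on (Gate 4).
Gate 12: Y on → D on.
D: reached.
L would need M and F (Gate 9), but M never turns on.
A would need M (Gate 2), but M never turns on.
B would need Z and A (Gate 7), but A never turns on.
G would need W and Q (Gate 6), but Q never turns on.
M would need L and E (Gate 11), but L never turns on.
Reached: D — 1 of the 6.

1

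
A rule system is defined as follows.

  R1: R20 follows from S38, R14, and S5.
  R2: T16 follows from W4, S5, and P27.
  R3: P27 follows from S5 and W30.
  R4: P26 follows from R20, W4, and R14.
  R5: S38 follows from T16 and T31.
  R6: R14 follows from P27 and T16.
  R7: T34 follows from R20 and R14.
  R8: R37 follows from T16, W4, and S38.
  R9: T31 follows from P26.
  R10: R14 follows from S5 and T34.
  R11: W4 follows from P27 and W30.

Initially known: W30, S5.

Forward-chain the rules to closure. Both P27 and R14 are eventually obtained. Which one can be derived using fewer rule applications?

P27

P27: S5 and W30 hold, so P27 follows (R3). [1 rule application]
R14: S5 and W30 hold, so P27 follows (R3). P27 and W30 hold, so W4 follows (R11). From W4, S5, and P27, R2 gives T16. P27 and T16 hold, so R14 follows (R6). [4 rule applications]
P27 needs fewer.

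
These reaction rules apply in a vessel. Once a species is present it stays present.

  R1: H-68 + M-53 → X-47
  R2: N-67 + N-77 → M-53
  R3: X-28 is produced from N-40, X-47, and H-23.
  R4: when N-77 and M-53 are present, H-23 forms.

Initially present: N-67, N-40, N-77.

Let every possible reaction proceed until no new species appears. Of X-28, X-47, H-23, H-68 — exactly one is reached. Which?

H-23

N-67 and N-77 present → M-53 forms (R2).
N-77 and M-53 present → H-23 forms (R4).
X-47 would need H-68 and M-53 (R1), but H-68 never forms. No rule produces H-68, and it is not given. X-28 would need N-40, X-47, and H-23 (R3), but X-47 never forms.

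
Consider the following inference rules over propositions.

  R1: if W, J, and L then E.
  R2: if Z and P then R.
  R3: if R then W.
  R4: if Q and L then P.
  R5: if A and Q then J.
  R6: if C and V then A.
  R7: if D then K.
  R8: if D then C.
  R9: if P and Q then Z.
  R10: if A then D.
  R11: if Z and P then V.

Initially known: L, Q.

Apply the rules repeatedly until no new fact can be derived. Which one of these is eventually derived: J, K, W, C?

W

From Q and L, R4 gives P.
From P and Q, R9 gives Z.
Z and P hold, so R follows (R2).
From R, R3 gives W.
K would need D (R7), but D is never established. C would need D (R8), but D is never established. J would need A and Q (R5), but A is never established.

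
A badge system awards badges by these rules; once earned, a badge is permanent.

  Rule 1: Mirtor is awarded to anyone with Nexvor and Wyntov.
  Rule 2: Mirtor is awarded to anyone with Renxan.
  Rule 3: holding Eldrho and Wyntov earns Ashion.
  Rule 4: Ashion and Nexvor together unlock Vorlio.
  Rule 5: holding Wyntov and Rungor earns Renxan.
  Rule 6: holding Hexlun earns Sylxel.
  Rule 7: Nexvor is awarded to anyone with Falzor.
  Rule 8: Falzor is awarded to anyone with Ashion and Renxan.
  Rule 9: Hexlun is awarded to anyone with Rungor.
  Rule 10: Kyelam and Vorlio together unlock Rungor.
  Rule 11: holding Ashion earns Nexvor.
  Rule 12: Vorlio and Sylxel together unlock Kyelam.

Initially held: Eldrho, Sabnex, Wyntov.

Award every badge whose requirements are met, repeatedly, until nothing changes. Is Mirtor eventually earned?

With Eldrho and Wyntov, Ashion is earned (Rule 3).
With Ashion, Nexvor is earned (Rule 11).
With Nexvor and Wyntov, Mirtor is earned (Rule 1).

Yes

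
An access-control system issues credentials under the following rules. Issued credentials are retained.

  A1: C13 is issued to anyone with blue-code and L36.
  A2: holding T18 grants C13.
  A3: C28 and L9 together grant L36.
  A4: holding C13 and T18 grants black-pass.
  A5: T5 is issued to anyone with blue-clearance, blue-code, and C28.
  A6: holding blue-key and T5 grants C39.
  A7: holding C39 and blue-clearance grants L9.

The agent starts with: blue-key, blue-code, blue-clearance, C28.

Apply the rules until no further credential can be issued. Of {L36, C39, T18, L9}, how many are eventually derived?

3

Holding blue-clearance, blue-code, and C28 grants T5 (A5).
Holding blue-key and T5 grants C39 (A6).
Holding C39 and blue-clearance grants L9 (A7).
Holding C28 and L9 grants L36 (A3).
L36: reached.
C39: reached.
No rule produces T18, and it is not given.
L9: reached.
Reached: L36, C39, and L9 — 3 of the 4.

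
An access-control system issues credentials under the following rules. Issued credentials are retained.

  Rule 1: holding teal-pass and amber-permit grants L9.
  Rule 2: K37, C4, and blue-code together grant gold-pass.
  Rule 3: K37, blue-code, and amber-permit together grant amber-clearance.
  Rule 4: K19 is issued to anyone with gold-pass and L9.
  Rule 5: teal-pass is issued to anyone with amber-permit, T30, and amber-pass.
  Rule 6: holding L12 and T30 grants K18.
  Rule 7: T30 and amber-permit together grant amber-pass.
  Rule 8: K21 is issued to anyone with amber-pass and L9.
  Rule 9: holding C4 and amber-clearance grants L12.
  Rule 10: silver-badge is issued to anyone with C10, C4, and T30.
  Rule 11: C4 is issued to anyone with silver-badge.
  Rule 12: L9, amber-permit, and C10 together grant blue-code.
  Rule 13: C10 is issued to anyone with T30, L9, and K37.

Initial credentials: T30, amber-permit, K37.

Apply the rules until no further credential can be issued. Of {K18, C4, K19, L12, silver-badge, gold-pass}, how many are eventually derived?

K18 would need L12 and T30 (Rule 6), but L12 is never granted.
C4 would need silver-badge (Rule 11), but silver-badge is never granted.
K19 would need gold-pass and L9 (Rule 4), but gold-pass is never granted.
L12 would need C4 and amber-clearance (Rule 9), but C4 is never granted.
silver-badge would need C10, C4, and T30 (Rule 10), but C4 is never granted.
gold-pass would need K37, C4, and blue-code (Rule 2), but C4 is never granted.
None of the 6 are reached.

0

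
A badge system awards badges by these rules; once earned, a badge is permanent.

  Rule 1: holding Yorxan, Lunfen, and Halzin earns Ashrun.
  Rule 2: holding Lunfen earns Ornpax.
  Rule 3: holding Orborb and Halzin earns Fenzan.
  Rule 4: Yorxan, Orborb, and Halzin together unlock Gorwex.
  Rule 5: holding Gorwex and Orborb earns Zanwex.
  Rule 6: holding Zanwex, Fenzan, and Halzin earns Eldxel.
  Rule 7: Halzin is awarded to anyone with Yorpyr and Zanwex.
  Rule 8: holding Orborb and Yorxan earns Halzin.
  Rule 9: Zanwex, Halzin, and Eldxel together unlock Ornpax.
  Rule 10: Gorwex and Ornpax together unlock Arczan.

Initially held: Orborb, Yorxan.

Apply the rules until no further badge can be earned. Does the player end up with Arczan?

With Orborb and Yorxan, Halzin is earned (Rule 8).
With Yorxan, Orborb, and Halzin, Gorwex is earned (Rule 4).
With Orborb and Halzin, Fenzan is earned (Rule 3).
With Gorwex and Orborb, Zanwex is earned (Rule 5).
With Zanwex, Fenzan, and Halzin, Eldxel is earned (Rule 6).
With Zanwex, Halzin, and Eldxel, Ornpax is earned (Rule 9).
With Gorwex and Ornpax, Arczan is earned (Rule 10).

Yes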